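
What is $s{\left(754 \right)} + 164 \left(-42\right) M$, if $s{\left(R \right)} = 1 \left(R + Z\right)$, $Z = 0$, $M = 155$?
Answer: $-1066886$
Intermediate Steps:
$s{\left(R \right)} = R$ ($s{\left(R \right)} = 1 \left(R + 0\right) = 1 R = R$)
$s{\left(754 \right)} + 164 \left(-42\right) M = 754 + 164 \left(-42\right) 155 = 754 - 1067640 = -1066886$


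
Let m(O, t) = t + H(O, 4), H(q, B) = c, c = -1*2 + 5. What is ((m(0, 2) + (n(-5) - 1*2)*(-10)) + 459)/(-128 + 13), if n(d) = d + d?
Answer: -584/115 ≈ -5.0783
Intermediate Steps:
n(d) = 2*d
c = 3 (c = -2 + 5 = 3)
H(q, B) = 3
m(O, t) = 3 + t (m(O, t) = t + 3 = 3 + t)
((m(0, 2) + (n(-5) - 1*2)*(-10)) + 459)/(-128 + 13) = (((3 + 2) + (2*(-5) - 1*2)*(-10)) + 459)/(-128 + 13) = ((5 + (-10 - 2)*(-10)) + 459)/(-115) = ((5 - 12*(-10)) + 459)*(-1/115) = ((5 + 120) + 459)*(-1/115) = (125 + 459)*(-1/115) = 584*(-1/115) = -584/115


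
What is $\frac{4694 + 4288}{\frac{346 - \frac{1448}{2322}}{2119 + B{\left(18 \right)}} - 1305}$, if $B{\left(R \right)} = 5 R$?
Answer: $- \frac{23035677318}{3346465963} \approx -6.8836$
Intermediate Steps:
$\frac{4694 + 4288}{\frac{346 - \frac{1448}{2322}}{2119 + B{\left(18 \right)}} - 1305} = \frac{4694 + 4288}{\frac{346 - \frac{1448}{2322}}{2119 + 5 \cdot 18} - 1305} = \frac{8982}{\frac{346 - \frac{724}{1161}}{2119 + 90} - 1305} = \frac{8982}{\frac{346 - \frac{724}{1161}}{2209} - 1305} = \frac{8982}{\frac{400982}{1161} \cdot \frac{1}{2209} - 1305} = \frac{8982}{\frac{400982}{2564649} - 1305} = \frac{8982}{- \frac{3346465963}{2564649}} = 8982 \left(- \frac{2564649}{3346465963}\right) = - \frac{23035677318}{3346465963}$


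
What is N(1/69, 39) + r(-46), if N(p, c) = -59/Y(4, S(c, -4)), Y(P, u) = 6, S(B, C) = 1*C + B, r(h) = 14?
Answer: 25/6 ≈ 4.1667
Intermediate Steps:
S(B, C) = B + C (S(B, C) = C + B = B + C)
N(p, c) = -59/6
N(1/69, 39) + r(-46) = -59/6 + 14 = 25/6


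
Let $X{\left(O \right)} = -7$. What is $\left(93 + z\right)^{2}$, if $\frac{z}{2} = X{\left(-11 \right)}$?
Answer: $6241$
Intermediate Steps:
$z = -14$ ($z = 2 \left(-7\right) = -14$)
$\left(93 + z\right)^{2} = \left(93 - 14\right)^{2} = 79^{2} = 6241$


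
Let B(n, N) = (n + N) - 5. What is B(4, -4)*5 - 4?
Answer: -29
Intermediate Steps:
B(n, N) = -5 + N + n (B(n, N) = (N + n) - 5 = -5 + N + n)
B(4, -4)*5 - 4 = (-5 - 4 + 4)*5 - 4 = -5*5 - 4 = -25 - 4 = -29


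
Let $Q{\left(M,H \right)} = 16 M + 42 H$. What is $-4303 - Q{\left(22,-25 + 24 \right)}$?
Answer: $-4613$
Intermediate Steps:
$-4303 - Q{\left(22,-25 + 24 \right)} = -4303 - \left(16 \cdot 22 + 42 \left(-25 + 24\right)\right) = -4303 - \left(352 + 42 \left(-1\right)\right) = -4303 - \left(352 - 42\right) = -4303 - 310 = -4613$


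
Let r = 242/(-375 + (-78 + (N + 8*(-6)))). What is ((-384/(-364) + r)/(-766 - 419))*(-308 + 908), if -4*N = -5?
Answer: -4152640/14370811 ≈ -0.28896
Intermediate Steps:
N = 5/4 (N = -1/4*(-5) = 5/4 ≈ 1.2500)
r = -968/1999 (r = 242/(-375 + (-78 + (5/4 + 8*(-6)))) = 242/(-375 + (-78 + (5/4 - 48))) = 242/(-375 + (-78 - 187/4)) = 242/(-375 - 499/4) = 242/(-1999/4) = 242*(-4/1999) = -968/1999 ≈ -0.48424)
((-384/(-364) + r)/(-766 - 419))*(-308 + 908) = ((-384/(-364) - 968/1999)/(-766 - 419))*(-308 + 908) = ((-384*(-1/364) - 968/1999)/(-1185))*600 = ((96/91 - 968/1999)*(-1/1185))*600 = ((103816/181909)*(-1/1185))*600 = -103816/215562165*600 = -4152640/14370811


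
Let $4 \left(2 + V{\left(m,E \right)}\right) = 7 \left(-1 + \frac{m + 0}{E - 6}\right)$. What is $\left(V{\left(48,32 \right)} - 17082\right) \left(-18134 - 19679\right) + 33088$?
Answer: $\frac{33590668159}{52} \approx 6.4597 \cdot 10^{8}$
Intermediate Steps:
$V{\left(m,E \right)} = - \frac{15}{4} + \frac{7 m}{4 \left(-6 + E\right)}$ ($V{\left(m,E \right)} = -2 + \frac{7 \left(-1 + \frac{m + 0}{E - 6}\right)}{4} = -2 + \frac{7 \left(-1 + \frac{m}{-6 + E}\right)}{4} = -2 + \frac{-7 + \frac{7 m}{-6 + E}}{4} = -2 + \left(- \frac{7}{4} + \frac{7 m}{4 \left(-6 + E\right)}\right) = - \frac{15}{4} + \frac{7 m}{4 \left(-6 + E\right)}$)
$\left(V{\left(48,32 \right)} - 17082\right) \left(-18134 - 19679\right) + 33088 = \left(\frac{90 - 480 + 7 \cdot 48}{4 \left(-6 + 32\right)} - 17082\right) \left(-18134 - 19679\right) + 33088 = \left(\frac{90 - 480 + 336}{4 \cdot 26} - 17082\right) \left(-37813\right) + 33088 = \left(\frac{1}{4} \cdot \frac{1}{26} \left(-54\right) - 17082\right) \left(-37813\right) + 33088 = \left(- \frac{27}{52} - 17082\right) \left(-37813\right) + 33088 = \left(- \frac{888291}{52}\right) \left(-37813\right) + 33088 = \frac{33588947583}{52} + 33088 = \frac{33590668159}{52}$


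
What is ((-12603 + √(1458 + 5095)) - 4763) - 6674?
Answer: -24040 + √6553 ≈ -23959.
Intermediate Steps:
((-12603 + √(1458 + 5095)) - 4763) - 6674 = ((-12603 + √6553) - 4763) - 6674 = (-17366 + √6553) - 6674 = -24040 + √6553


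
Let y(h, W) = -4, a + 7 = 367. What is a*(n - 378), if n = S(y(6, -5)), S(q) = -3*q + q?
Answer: -133200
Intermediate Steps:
a = 360 (a = -7 + 367 = 360)
S(q) = -2*q
n = 8 (n = -2*(-4) = 8)
a*(n - 378) = 360*(8 - 378) = 360*(-370) = -133200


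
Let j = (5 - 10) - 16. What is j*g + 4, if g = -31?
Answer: 655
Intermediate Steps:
j = -21 (j = -5 - 16 = -21)
j*g + 4 = -21*(-31) + 4 = 651 + 4 = 655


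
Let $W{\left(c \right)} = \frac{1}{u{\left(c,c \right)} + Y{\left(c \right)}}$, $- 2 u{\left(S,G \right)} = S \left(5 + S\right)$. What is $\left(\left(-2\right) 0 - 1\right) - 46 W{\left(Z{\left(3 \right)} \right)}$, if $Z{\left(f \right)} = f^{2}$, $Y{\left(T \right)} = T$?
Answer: $- \frac{4}{27} \approx -0.14815$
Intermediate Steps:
$u{\left(S,G \right)} = - \frac{S \left(5 + S\right)}{2}$
$W{\left(c \right)} = \frac{1}{c - \frac{c \left(5 + c\right)}{2}}$ ($W{\left(c \right)} = \frac{1}{- \frac{c \left(5 + c\right)}{2} + c} = \frac{1}{c - \frac{c \left(5 + c\right)}{2}}$)
$\left(\left(-2\right) 0 - 1\right) - 46 W{\left(Z{\left(3 \right)} \right)} = \left(\left(-2\right) 0 - 1\right) - 46 \left(- \frac{2}{3^{2} \left(3 + 3^{2}\right)}\right) = \left(0 - 1\right) - 46 \left(- \frac{2}{9 \left(3 + 9\right)}\right) = -1 - 46 \left(\left(-2\right) \frac{1}{9} \cdot \frac{1}{12}\right) = -1 - - \frac{23}{27} = -1 + \frac{23}{27} = - \frac{4}{27}$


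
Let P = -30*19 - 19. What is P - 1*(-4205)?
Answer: 3616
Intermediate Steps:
P = -589 (P = -570 - 19 = -589)
P - 1*(-4205) = -589 - 1*(-4205) = -589 + 4205 = 3616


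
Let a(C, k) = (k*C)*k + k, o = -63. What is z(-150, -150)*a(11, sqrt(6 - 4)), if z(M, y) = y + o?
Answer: -4686 - 213*sqrt(2) ≈ -4987.2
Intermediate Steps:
a(C, k) = k + C*k**2 (a(C, k) = (C*k)*k + k = C*k**2 + k = k + C*k**2)
z(M, y) = -63 + y (z(M, y) = y - 63 = -63 + y)
z(-150, -150)*a(11, sqrt(6 - 4)) = (-63 - 150)*(sqrt(6 - 4)*(1 + 11*sqrt(6 - 4))) = -213*sqrt(2)*(1 + 11*sqrt(2))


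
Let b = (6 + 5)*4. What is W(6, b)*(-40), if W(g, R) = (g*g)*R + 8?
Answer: -63680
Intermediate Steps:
b = 44 (b = 11*4 = 44)
W(g, R) = 8 + R*g**2 (W(g, R) = g**2*R + 8 = R*g**2 + 8 = 8 + R*g**2)
W(6, b)*(-40) = (8 + 44*6**2)*(-40) = (8 + 44*36)*(-40) = (8 + 1584)*(-40) = 1592*(-40) = -63680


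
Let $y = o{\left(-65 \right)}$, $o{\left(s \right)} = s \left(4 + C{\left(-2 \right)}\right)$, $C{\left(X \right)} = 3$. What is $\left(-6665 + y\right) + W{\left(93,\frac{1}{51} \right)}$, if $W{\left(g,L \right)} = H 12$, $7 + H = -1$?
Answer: $-7216$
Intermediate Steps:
$H = -8$ ($H = -7 - 1 = -8$)
$o{\left(s \right)} = 7 s$ ($o{\left(s \right)} = s \left(4 + 3\right) = s 7 = 7 s$)
$W{\left(g,L \right)} = -96$ ($W{\left(g,L \right)} = \left(-8\right) 12 = -96$)
$y = -455$ ($y = 7 \left(-65\right) = -455$)
$\left(-6665 + y\right) + W{\left(93,\frac{1}{51} \right)} = \left(-6665 - 455\right) - 96 = -7120 - 96 = -7216$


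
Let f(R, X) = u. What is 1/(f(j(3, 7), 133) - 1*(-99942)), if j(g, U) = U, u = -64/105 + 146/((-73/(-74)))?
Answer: 105/10509386 ≈ 9.9911e-6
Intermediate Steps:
u = 15476/105 (u = -64*1/105 + 146/((-73*(-1/74))) = -64/105 + 146/(73/74) = -64/105 + 146*(74/73) = -64/105 + 148 = 15476/105 ≈ 147.39)
f(R, X) = 15476/105
1/(f(j(3, 7), 133) - 1*(-99942)) = 1/(15476/105 - 1*(-99942)) = 1/(15476/105 + 99942) = 1/(10509386/105) = 105/10509386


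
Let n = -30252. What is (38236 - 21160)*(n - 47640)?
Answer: -1330083792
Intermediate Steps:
(38236 - 21160)*(n - 47640) = (38236 - 21160)*(-30252 - 47640) = 17076*(-77892) = -1330083792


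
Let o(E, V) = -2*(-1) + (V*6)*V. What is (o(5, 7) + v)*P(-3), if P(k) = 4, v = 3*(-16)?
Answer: 992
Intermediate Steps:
v = -48
o(E, V) = 2 + 6*V**2 (o(E, V) = 2 + (6*V)*V = 2 + 6*V**2)
(o(5, 7) + v)*P(-3) = ((2 + 6*7**2) - 48)*4 = ((2 + 6*49) - 48)*4 = ((2 + 294) - 48)*4 = (296 - 48)*4 = 248*4 = 992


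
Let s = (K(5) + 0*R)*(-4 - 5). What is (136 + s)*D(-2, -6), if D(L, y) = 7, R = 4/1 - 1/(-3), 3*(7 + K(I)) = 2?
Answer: 1351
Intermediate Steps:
K(I) = -19/3 (K(I) = -7 + (⅓)*2 = -7 + ⅔ = -19/3)
R = 13/3 (R = 4*1 - 1*(-⅓) = 4 + ⅓ = 13/3 ≈ 4.3333)
s = 57 (s = (-19/3 + 0*(13/3))*(-4 - 5) = (-19/3 + 0)*(-9) = -19/3*(-9) = 57)
(136 + s)*D(-2, -6) = (136 + 57)*7 = 193*7 = 1351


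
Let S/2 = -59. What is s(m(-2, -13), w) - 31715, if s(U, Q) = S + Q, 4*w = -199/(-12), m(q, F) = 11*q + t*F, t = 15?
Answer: -1527785/48 ≈ -31829.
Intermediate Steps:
S = -118 (S = 2*(-59) = -118)
m(q, F) = 11*q + 15*F
w = 199/48 (w = (-199/(-12))/4 = (-199*(-1/12))/4 = (¼)*(199/12) = 199/48 ≈ 4.1458)
s(U, Q) = -118 + Q
s(m(-2, -13), w) - 31715 = (-118 + 199/48) - 31715 = -5465/48 - 31715 = -1527785/48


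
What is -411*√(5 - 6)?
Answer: -411*I ≈ -411.0*I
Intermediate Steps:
-411*√(5 - 6) = -411*I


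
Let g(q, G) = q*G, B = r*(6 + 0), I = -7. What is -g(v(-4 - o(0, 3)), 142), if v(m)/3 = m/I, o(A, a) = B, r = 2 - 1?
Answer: -4260/7 ≈ -608.57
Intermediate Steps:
r = 1
B = 6 (B = 1*(6 + 0) = 1*6 = 6)
o(A, a) = 6
v(m) = -3*m/7 (v(m) = 3*(m/(-7)) = 3*(m*(-⅐)) = 3*(-m/7) = -3*m/7)
g(q, G) = G*q
-g(v(-4 - o(0, 3)), 142) = -142*(-3*(-4 - 1*6)/7) = -142*(-3*(-4 - 6)/7) = -142*(-3/7*(-10)) = -142*30/7 = -1*4260/7 = -4260/7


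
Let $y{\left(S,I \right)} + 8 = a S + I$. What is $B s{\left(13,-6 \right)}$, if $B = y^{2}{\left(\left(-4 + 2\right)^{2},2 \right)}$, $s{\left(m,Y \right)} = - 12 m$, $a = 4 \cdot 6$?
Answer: $-1263600$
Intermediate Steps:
$a = 24$
$y{\left(S,I \right)} = -8 + I + 24 S$ ($y{\left(S,I \right)} = -8 + \left(24 S + I\right) = -8 + \left(I + 24 S\right) = -8 + I + 24 S$)
$B = 8100$ ($B = \left(-8 + 2 + 24 \left(-4 + 2\right)^{2}\right)^{2} = \left(-8 + 2 + 24 \left(-2\right)^{2}\right)^{2} = \left(-8 + 2 + 24 \cdot 4\right)^{2} = \left(-8 + 2 + 96\right)^{2} = 90^{2} = 8100$)
$B s{\left(13,-6 \right)} = 8100 \left(\left(-12\right) 13\right) = 8100 \left(-156\right) = -1263600$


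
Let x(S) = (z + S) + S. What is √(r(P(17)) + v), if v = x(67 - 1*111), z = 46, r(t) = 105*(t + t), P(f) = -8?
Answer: I*√1722 ≈ 41.497*I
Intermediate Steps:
r(t) = 210*t (r(t) = 105*(2*t) = 210*t)
x(S) = 46 + 2*S (x(S) = (46 + S) + S = 46 + 2*S)
v = -42 (v = 46 + 2*(67 - 1*111) = 46 + 2*(67 - 111) = 46 + 2*(-44) = 46 - 88 = -42)
√(r(P(17)) + v) = √(210*(-8) - 42) = √(-1680 - 42) = √(-1722) = I*√1722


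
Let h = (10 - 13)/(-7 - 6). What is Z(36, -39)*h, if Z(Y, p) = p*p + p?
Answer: 342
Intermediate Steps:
Z(Y, p) = p + p**2 (Z(Y, p) = p**2 + p = p + p**2)
h = 3/13 (h = -3/(-13) = -3*(-1/13) = 3/13 ≈ 0.23077)
Z(36, -39)*h = -39*(1 - 39)*(3/13) = -39*(-38)*(3/13) = 1482*(3/13) = 342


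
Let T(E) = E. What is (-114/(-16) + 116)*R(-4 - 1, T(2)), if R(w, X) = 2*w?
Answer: -4925/4 ≈ -1231.3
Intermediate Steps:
(-114/(-16) + 116)*R(-4 - 1, T(2)) = (-114/(-16) + 116)*(2*(-4 - 1)) = (-114*(-1/16) + 116)*(2*(-5)) = (57/8 + 116)*(-10) = (985/8)*(-10) = -4925/4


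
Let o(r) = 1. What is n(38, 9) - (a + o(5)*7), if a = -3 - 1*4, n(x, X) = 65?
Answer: 65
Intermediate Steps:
a = -7 (a = -3 - 4 = -7)
n(38, 9) - (a + o(5)*7) = 65 - (-7 + 1*7) = 65 - (-7 + 7) = 65 - 1*0 = 65 + 0 = 65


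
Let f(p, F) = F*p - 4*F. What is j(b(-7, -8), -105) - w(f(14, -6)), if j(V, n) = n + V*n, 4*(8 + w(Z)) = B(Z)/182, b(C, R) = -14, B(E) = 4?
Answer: 249885/182 ≈ 1373.0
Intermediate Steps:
f(p, F) = -4*F + F*p
w(Z) = -1455/182 (w(Z) = -8 + (4/182)/4 = -8 + (4*(1/182))/4 = -8 + (¼)*(2/91) = -8 + 1/182 = -1455/182)
j(b(-7, -8), -105) - w(f(14, -6)) = -105*(1 - 14) - 1*(-1455/182) = -105*(-13) + 1455/182 = 1365 + 1455/182 = 249885/182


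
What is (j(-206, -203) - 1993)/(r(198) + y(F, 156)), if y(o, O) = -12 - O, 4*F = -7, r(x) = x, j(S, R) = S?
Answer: -733/10 ≈ -73.300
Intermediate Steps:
F = -7/4 (F = (1/4)*(-7) = -7/4 ≈ -1.7500)
(j(-206, -203) - 1993)/(r(198) + y(F, 156)) = (-206 - 1993)/(198 + (-12 - 1*156)) = -2199/(198 + (-12 - 156)) = -2199/(198 - 168) = -2199/30 = -2199*1/30 = -733/10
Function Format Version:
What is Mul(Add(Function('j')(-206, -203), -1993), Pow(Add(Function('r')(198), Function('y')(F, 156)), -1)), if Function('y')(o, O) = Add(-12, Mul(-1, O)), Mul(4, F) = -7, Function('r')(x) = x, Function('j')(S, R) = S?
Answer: Rational(-733, 10) ≈ -73.300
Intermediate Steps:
F = Rational(-7, 4) (F = Mul(Rational(1, 4), -7) = Rational(-7, 4) ≈ -1.7500)
Mul(Add(Function('j')(-206, -203), -1993), Pow(Add(Function('r')(198), Function('y')(F, 156)), -1)) = Mul(Add(-206, -1993), Pow(Add(198, Add(-12, Mul(-1, 156))), -1)) = Mul(-2199, Pow(Add(198, Add(-12, -156)), -1)) = Mul(-2199, Pow(Add(198, -168), -1)) = Mul(-2199, Pow(30, -1)) = Mul(-2199, Rational(1, 30)) = Rational(-733, 10)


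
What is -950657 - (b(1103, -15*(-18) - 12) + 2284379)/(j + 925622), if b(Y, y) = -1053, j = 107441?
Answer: -982090855717/1033063 ≈ -9.5066e+5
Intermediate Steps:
-950657 - (b(1103, -15*(-18) - 12) + 2284379)/(j + 925622) = -950657 - (-1053 + 2284379)/(107441 + 925622) = -950657 - 2283326/1033063 = -982090855717/1033063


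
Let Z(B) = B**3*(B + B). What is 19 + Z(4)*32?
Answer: 16403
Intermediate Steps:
Z(B) = 2*B**4 (Z(B) = B**3*(2*B) = 2*B**4)
19 + Z(4)*32 = 19 + (2*4**4)*32 = 19 + (2*256)*32 = 19 + 512*32 = 19 + 16384 = 16403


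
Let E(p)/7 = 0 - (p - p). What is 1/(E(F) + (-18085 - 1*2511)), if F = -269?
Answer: -1/20596 ≈ -4.8553e-5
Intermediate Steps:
E(p) = 0 (E(p) = 7*(0 - (p - p)) = 7*(0 - 1*0) = 7*(0 + 0) = 7*0 = 0)
1/(E(F) + (-18085 - 1*2511)) = 1/(0 + (-18085 - 1*2511)) = 1/(0 + (-18085 - 2511)) = 1/(0 - 20596) = 1/(-20596) = -1/20596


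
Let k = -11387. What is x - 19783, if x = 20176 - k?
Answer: 11780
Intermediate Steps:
x = 31563 (x = 20176 - 1*(-11387) = 20176 + 11387 = 31563)
x - 19783 = 31563 - 19783 = 11780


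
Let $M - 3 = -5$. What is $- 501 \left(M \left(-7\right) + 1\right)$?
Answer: $-7515$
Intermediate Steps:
$M = -2$ ($M = 3 - 5 = -2$)
$- 501 \left(M \left(-7\right) + 1\right) = - 501 \left(\left(-2\right) \left(-7\right) + 1\right) = - 501 \left(14 + 1\right) = \left(-501\right) 15 = -7515$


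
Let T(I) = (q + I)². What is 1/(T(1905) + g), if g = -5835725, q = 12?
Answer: -1/2160836 ≈ -4.6278e-7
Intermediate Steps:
T(I) = (12 + I)²
1/(T(1905) + g) = 1/((12 + 1905)² - 5835725) = 1/(1917² - 5835725) = 1/(3674889 - 5835725) = 1/(-2160836) = -1/2160836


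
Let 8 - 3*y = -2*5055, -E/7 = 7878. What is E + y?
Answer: -155320/3 ≈ -51773.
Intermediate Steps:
E = -55146 (E = -7*7878 = -55146)
y = 10118/3 (y = 8/3 - (-2)*5055/3 = 8/3 - 1/3*(-10110) = 8/3 + 3370 = 10118/3 ≈ 3372.7)
E + y = -55146 + 10118/3 = -155320/3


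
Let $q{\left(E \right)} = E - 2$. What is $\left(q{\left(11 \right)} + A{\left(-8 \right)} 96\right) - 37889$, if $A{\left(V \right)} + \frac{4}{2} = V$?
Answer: $-38840$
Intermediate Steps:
$A{\left(V \right)} = -2 + V$
$q{\left(E \right)} = -2 + E$ ($q{\left(E \right)} = E - 2 = -2 + E$)
$\left(q{\left(11 \right)} + A{\left(-8 \right)} 96\right) - 37889 = \left(\left(-2 + 11\right) + \left(-2 - 8\right) 96\right) - 37889 = \left(9 - 960\right) - 37889 = -951 - 37889 = -38840$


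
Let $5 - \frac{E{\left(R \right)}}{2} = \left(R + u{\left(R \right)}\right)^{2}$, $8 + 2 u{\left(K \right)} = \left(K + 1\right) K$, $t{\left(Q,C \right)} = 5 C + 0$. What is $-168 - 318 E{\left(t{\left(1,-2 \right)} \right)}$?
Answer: $607848$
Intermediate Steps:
$t{\left(Q,C \right)} = 5 C$
$u{\left(K \right)} = -4 + \frac{K \left(1 + K\right)}{2}$ ($u{\left(K \right)} = -4 + \frac{\left(K + 1\right) K}{2} = -4 + \frac{\left(1 + K\right) K}{2} = -4 + \frac{K \left(1 + K\right)}{2}$)
$E{\left(R \right)} = 10 - 2 \left(-4 + \frac{R^{2}}{2} + \frac{3 R}{2}\right)^{2}$ ($E{\left(R \right)} = 10 - 2 \left(R + \left(-4 + \frac{R}{2} + \frac{R^{2}}{2}\right)\right)^{2} = 10 - 2 \left(-4 + \frac{R^{2}}{2} + \frac{3 R}{2}\right)^{2}$)
$-168 - 318 E{\left(t{\left(1,-2 \right)} \right)} = -168 - 318 \left(10 - \frac{\left(-8 + \left(5 \left(-2\right)\right)^{2} + 3 \cdot 5 \left(-2\right)\right)^{2}}{2}\right) = -168 - 318 \left(10 - \frac{\left(-8 + \left(-10\right)^{2} + 3 \left(-10\right)\right)^{2}}{2}\right) = -168 - 318 \left(10 - \frac{\left(-8 + 100 - 30\right)^{2}}{2}\right) = -168 - 318 \left(10 - \frac{62^{2}}{2}\right) = -168 - 318 \left(10 - 1922\right) = -168 - -608016 = -168 + 608016 = 607848$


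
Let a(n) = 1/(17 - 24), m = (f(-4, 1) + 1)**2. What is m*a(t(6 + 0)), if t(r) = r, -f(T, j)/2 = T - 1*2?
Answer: -169/7 ≈ -24.143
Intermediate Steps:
f(T, j) = 4 - 2*T (f(T, j) = -2*(T - 1*2) = -2*(T - 2) = -2*(-2 + T) = 4 - 2*T)
m = 169 (m = ((4 - 2*(-4)) + 1)**2 = ((4 + 8) + 1)**2 = (12 + 1)**2 = 13**2 = 169)
a(n) = -1/7 (a(n) = 1/(-7) = -1/7)
m*a(t(6 + 0)) = 169*(-1/7) = -169/7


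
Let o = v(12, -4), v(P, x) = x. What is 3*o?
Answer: -12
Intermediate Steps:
o = -4
3*o = 3*(-4) = -12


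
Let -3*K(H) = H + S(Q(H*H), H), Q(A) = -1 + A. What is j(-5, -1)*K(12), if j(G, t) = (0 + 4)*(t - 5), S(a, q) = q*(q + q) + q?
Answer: 2496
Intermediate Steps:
S(a, q) = q + 2*q² (S(a, q) = q*(2*q) + q = 2*q² + q = q + 2*q²)
K(H) = -H/3 - H*(1 + 2*H)/3 (K(H) = -(H + H*(1 + 2*H))/3 = -H/3 - H*(1 + 2*H)/3)
j(G, t) = -20 + 4*t (j(G, t) = 4*(-5 + t) = -20 + 4*t)
j(-5, -1)*K(12) = (-20 + 4*(-1))*((⅔)*12*(-1 - 1*12)) = (-20 - 4)*((⅔)*12*(-1 - 12)) = -16*12*(-13) = -24*(-104) = 2496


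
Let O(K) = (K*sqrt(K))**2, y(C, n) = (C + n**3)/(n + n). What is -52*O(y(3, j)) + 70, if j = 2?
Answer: -16183/16 ≈ -1011.4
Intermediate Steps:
y(C, n) = (C + n**3)/(2*n) (y(C, n) = (C + n**3)/((2*n)) = (C + n**3)*(1/(2*n)) = (C + n**3)/(2*n))
O(K) = K**3 (O(K) = (K**(3/2))**2 = K**3)
-52*O(y(3, j)) + 70 = -52*(3 + 2**3)**3/64 + 70 = -52*(3 + 8)**3/64 + 70 = -52*((1/2)*(1/2)*11)**3 + 70 = -52*(11/4)**3 + 70 = -52*1331/64 + 70 = -17303/16 + 70 = -16183/16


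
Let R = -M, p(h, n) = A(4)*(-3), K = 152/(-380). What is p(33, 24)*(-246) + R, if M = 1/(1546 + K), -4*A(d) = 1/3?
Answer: -475277/7728 ≈ -61.501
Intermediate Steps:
A(d) = -1/12 (A(d) = -¼/3 = -¼*⅓ = -1/12)
K = -⅖ (K = 152*(-1/380) = -⅖ ≈ -0.40000)
M = 5/7728 (M = 1/(1546 - ⅖) = 1/(7728/5) = 5/7728 ≈ 0.00064700)
p(h, n) = ¼ (p(h, n) = -1/12*(-3) = ¼)
R = -5/7728 (R = -1*5/7728 = -5/7728 ≈ -0.00064700)
p(33, 24)*(-246) + R = (¼)*(-246) - 5/7728 = -123/2 - 5/7728 = -475277/7728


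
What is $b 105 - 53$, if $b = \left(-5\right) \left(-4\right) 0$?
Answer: $-53$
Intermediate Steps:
$b = 0$ ($b = 20 \cdot 0 = 0$)
$b 105 - 53 = 0 \cdot 105 - 53 = 0 - 53 = -53$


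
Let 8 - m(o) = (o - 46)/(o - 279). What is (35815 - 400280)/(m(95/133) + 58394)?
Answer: -709977820/113766779 ≈ -6.2406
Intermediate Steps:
m(o) = 8 - (-46 + o)/(-279 + o) (m(o) = 8 - (o - 46)/(o - 279) = 8 - (-46 + o)/(-279 + o))
(35815 - 400280)/(m(95/133) + 58394) = (35815 - 400280)/((-2186 + 7*(95/133))/(-279 + 95/133) + 58394) = -364465/((-2186 + 7*(95*(1/133)))/(-279 + 95*(1/133)) + 58394) = -364465/((-2186 + 7*(5/7))/(-279 + 5/7) + 58394) = -364465/((-2186 + 5)/(-1948/7) + 58394) = -364465/(-7/1948*(-2181) + 58394) = -364465/(15267/1948 + 58394) = -364465/113766779/1948 = -364465*1948/113766779 = -709977820/113766779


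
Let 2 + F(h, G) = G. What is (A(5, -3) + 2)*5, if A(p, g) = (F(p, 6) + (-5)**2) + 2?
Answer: 165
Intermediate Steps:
F(h, G) = -2 + G
A(p, g) = 31 (A(p, g) = ((-2 + 6) + (-5)**2) + 2 = (4 + 25) + 2 = 29 + 2 = 31)
(A(5, -3) + 2)*5 = (31 + 2)*5 = 33*5 = 165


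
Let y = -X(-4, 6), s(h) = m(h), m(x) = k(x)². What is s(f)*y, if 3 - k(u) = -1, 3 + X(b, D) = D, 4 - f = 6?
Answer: -48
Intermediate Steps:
f = -2 (f = 4 - 1*6 = 4 - 6 = -2)
X(b, D) = -3 + D
k(u) = 4 (k(u) = 3 - 1*(-1) = 3 + 1 = 4)
m(x) = 16 (m(x) = 4² = 16)
s(h) = 16
y = -3 (y = -(-3 + 6) = -1*3 = -3)
s(f)*y = 16*(-3) = -48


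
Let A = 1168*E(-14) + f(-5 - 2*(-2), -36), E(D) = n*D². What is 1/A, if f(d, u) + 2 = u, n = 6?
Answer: 1/1373530 ≈ 7.2805e-7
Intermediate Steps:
f(d, u) = -2 + u
E(D) = 6*D²
A = 1373530 (A = 1168*(6*(-14)²) + (-2 - 36) = 1168*(6*196) - 38 = 1168*1176 - 38 = 1373568 - 38 = 1373530)
1/A = 1/1373530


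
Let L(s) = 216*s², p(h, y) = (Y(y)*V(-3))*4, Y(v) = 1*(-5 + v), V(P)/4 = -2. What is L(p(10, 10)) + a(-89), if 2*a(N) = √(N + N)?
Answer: 5529600 + I*√178/2 ≈ 5.5296e+6 + 6.6708*I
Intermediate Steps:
V(P) = -8 (V(P) = 4*(-2) = -8)
a(N) = √2*√N/2 (a(N) = √(N + N)/2 = √(2*N)/2 = (√2*√N)/2 = √2*√N/2)
Y(v) = -5 + v
p(h, y) = 160 - 32*y (p(h, y) = ((-5 + y)*(-8))*4 = (40 - 8*y)*4 = 160 - 32*y)
L(p(10, 10)) + a(-89) = 216*(160 - 32*10)² + √2*√(-89)/2 = 216*(160 - 320)² + √2*(I*√89)/2 = 216*(-160)² + I*√178/2 = 216*25600 + I*√178/2 = 5529600 + I*√178/2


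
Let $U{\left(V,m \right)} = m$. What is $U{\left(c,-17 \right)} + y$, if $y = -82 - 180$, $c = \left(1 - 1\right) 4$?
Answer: $-279$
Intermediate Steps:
$c = 0$ ($c = 0 \cdot 4 = 0$)
$y = -262$
$U{\left(c,-17 \right)} + y = -17 - 262 = -279$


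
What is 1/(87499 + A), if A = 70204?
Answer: 1/157703 ≈ 6.3410e-6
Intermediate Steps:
1/(87499 + A) = 1/(87499 + 70204) = 1/157703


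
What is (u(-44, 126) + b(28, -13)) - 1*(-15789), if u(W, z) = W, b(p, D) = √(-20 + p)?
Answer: 15745 + 2*√2 ≈ 15748.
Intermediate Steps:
(u(-44, 126) + b(28, -13)) - 1*(-15789) = (-44 + √(-20 + 28)) - 1*(-15789) = (-44 + √8) + 15789 = (-44 + 2*√2) + 15789 = 15745 + 2*√2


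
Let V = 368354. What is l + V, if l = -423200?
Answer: -54846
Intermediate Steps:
l + V = -423200 + 368354 = -54846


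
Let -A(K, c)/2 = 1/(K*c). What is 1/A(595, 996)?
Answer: -296310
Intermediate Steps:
A(K, c) = -2/(K*c) (A(K, c) = -2*1/(K*c) = -2/(K*c))
1/A(595, 996) = 1/(-2/(595*996)) = 1/(-2*1/595*1/996) = 1/(-1/296310) = -296310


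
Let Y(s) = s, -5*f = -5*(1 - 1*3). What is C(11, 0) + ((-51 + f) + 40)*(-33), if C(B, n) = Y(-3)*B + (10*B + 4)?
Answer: 510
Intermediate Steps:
f = -2 (f = -(-1)*(1 - 1*3) = -(-1)*(1 - 3) = -(-1)*(-2) = -1/5*10 = -2)
C(B, n) = 4 + 7*B (C(B, n) = -3*B + (10*B + 4) = -3*B + (4 + 10*B) = 4 + 7*B)
C(11, 0) + ((-51 + f) + 40)*(-33) = (4 + 7*11) + ((-51 - 2) + 40)*(-33) = (4 + 77) + (-53 + 40)*(-33) = 81 - 13*(-33) = 81 + 429 = 510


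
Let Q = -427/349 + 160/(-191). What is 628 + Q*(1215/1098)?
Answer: 5088597349/8132398 ≈ 625.72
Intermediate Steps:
Q = -137397/66659 (Q = -427*1/349 + 160*(-1/191) = -427/349 - 160/191 = -137397/66659 ≈ -2.0612)
628 + Q*(1215/1098) = 628 - 166937355/(66659*1098) = 628 - 137397/66659*135/122 = 628 - 18548595/8132398 = 5088597349/8132398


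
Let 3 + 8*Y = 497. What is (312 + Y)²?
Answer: 2235025/16 ≈ 1.3969e+5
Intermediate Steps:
Y = 247/4 (Y = -3/8 + (⅛)*497 = -3/8 + 497/8 = 247/4 ≈ 61.750)
(312 + Y)² = (312 + 247/4)² = (1495/4)² = 2235025/16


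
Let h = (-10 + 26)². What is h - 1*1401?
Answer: -1145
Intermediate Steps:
h = 256 (h = 16² = 256)
h - 1*1401 = 256 - 1*1401 = 256 - 1401 = -1145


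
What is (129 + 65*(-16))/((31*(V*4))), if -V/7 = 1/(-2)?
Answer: -911/434 ≈ -2.0991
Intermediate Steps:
V = 7/2 (V = -7/(-2) = -7*(-½) = 7/2 ≈ 3.5000)
(129 + 65*(-16))/((31*(V*4))) = (129 + 65*(-16))/((31*((7/2)*4))) = (129 - 1040)/((31*14)) = -911/434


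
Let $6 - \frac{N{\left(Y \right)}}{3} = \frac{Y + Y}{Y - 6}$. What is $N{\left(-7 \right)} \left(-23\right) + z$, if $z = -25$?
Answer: $- \frac{4741}{13} \approx -364.69$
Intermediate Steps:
$N{\left(Y \right)} = 18 - \frac{6 Y}{-6 + Y}$ ($N{\left(Y \right)} = 18 - 3 \frac{Y + Y}{Y - 6} = 18 - 3 \frac{2 Y}{-6 + Y} = 18 - \frac{6 Y}{-6 + Y}$)
$N{\left(-7 \right)} \left(-23\right) + z = \frac{12 \left(-9 - 7\right)}{-6 - 7} \left(-23\right) - 25 = 12 \frac{1}{-13} \left(-16\right) \left(-23\right) - 25 = 12 \left(- \frac{1}{13}\right) \left(-16\right) \left(-23\right) - 25 = \frac{192}{13} \left(-23\right) - 25 = - \frac{4416}{13} - 25 = - \frac{4741}{13}$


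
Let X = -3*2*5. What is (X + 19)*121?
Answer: -1331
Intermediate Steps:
X = -30 (X = -6*5 = -30)
(X + 19)*121 = (-30 + 19)*121 = -11*121 = -1331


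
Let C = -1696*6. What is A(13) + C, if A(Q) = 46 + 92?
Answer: -10038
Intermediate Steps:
A(Q) = 138
C = -10176
A(13) + C = 138 - 10176 = -10038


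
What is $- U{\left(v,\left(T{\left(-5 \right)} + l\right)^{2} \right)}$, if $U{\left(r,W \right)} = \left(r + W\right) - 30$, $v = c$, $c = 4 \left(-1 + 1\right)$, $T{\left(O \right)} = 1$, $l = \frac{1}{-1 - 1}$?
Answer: $\frac{119}{4} \approx 29.75$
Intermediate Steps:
$l = - \frac{1}{2}$ ($l = \frac{1}{-2} = - \frac{1}{2} \approx -0.5$)
$c = 0$ ($c = 4 \cdot 0 = 0$)
$v = 0$
$U{\left(r,W \right)} = -30 + W + r$ ($U{\left(r,W \right)} = \left(W + r\right) - 30 = -30 + W + r$)
$- U{\left(v,\left(T{\left(-5 \right)} + l\right)^{2} \right)} = - (-30 + \left(1 - \frac{1}{2}\right)^{2} + 0) = - (-30 + \left(\frac{1}{2}\right)^{2} + 0) = - (-30 + \frac{1}{4} + 0) = \left(-1\right) \left(- \frac{119}{4}\right) = \frac{119}{4}$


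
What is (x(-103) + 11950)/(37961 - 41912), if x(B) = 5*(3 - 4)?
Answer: -11945/3951 ≈ -3.0233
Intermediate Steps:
x(B) = -5 (x(B) = 5*(-1) = -5)
(x(-103) + 11950)/(37961 - 41912) = (-5 + 11950)/(37961 - 41912) = 11945/(-3951) = 11945*(-1/3951) = -11945/3951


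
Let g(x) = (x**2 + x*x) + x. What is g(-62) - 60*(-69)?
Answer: 11766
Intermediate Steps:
g(x) = x + 2*x**2 (g(x) = (x**2 + x**2) + x = 2*x**2 + x = x + 2*x**2)
g(-62) - 60*(-69) = -62*(1 + 2*(-62)) - 60*(-69) = -62*(1 - 124) - 1*(-4140) = -62*(-123) + 4140 = 7626 + 4140 = 11766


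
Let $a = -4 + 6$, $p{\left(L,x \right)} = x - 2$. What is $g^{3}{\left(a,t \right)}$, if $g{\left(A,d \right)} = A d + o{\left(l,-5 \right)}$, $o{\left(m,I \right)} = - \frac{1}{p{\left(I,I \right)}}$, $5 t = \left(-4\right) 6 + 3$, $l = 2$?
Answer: $- \frac{24137569}{42875} \approx -562.98$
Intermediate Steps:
$p{\left(L,x \right)} = -2 + x$
$t = - \frac{21}{5}$ ($t = \frac{\left(-4\right) 6 + 3}{5} = \frac{-24 + 3}{5} = \frac{1}{5} \left(-21\right) = - \frac{21}{5} \approx -4.2$)
$o{\left(m,I \right)} = - \frac{1}{-2 + I}$
$a = 2$
$g{\left(A,d \right)} = \frac{1}{7} + A d$ ($g{\left(A,d \right)} = A d - \frac{1}{-2 - 5} = A d - \frac{1}{-7} = A d - - \frac{1}{7} = A d + \frac{1}{7} = \frac{1}{7} + A d$)
$g^{3}{\left(a,t \right)} = \left(\frac{1}{7} + 2 \left(- \frac{21}{5}\right)\right)^{3} = \left(\frac{1}{7} - \frac{42}{5}\right)^{3} = \left(- \frac{289}{35}\right)^{3} = - \frac{24137569}{42875}$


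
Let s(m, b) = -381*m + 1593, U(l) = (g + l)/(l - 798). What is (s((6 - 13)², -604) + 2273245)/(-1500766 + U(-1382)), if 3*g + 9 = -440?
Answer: -2951069052/1963001009 ≈ -1.5033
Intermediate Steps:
g = -449/3 (g = -3 + (⅓)*(-440) = -3 - 440/3 = -449/3 ≈ -149.67)
U(l) = (-449/3 + l)/(-798 + l) (U(l) = (-449/3 + l)/(l - 798) = (-449/3 + l)/(-798 + l))
s(m, b) = 1593 - 381*m
(s((6 - 13)², -604) + 2273245)/(-1500766 + U(-1382)) = ((1593 - 381*(6 - 13)²) + 2273245)/(-1500766 + (-449/3 - 1382)/(-798 - 1382)) = ((1593 - 381*(-7)²) + 2273245)/(-1500766 - 4595/3/(-2180)) = ((1593 - 381*49) + 2273245)/(-1500766 - 1/2180*(-4595/3)) = ((1593 - 18669) + 2273245)/(-1500766 + 919/1308) = (-17076 + 2273245)/(-1963001009/1308) = 2256169*(-1308/1963001009) = -2951069052/1963001009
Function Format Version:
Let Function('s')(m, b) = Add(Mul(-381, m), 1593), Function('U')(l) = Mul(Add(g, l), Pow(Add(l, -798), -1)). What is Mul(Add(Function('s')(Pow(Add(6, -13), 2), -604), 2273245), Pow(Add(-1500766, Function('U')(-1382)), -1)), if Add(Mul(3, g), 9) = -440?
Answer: Rational(-2951069052, 1963001009) ≈ -1.5033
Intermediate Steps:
g = Rational(-449, 3) (g = Add(-3, Mul(Rational(1, 3), -440)) = Add(-3, Rational(-440, 3)) = Rational(-449, 3) ≈ -149.67)
Function('U')(l) = Mul(Pow(Add(-798, l), -1), Add(Rational(-449, 3), l)) (Function('U')(l) = Mul(Add(Rational(-449, 3), l), Pow(Add(l, -798), -1)) = Mul(Add(Rational(-449, 3), l), Pow(Add(-798, l), -1)) = Mul(Pow(Add(-798, l), -1), Add(Rational(-449, 3), l)))
Function('s')(m, b) = Add(1593, Mul(-381, m))
Mul(Add(Function('s')(Pow(Add(6, -13), 2), -604), 2273245), Pow(Add(-1500766, Function('U')(-1382)), -1)) = Mul(Add(Add(1593, Mul(-381, Pow(Add(6, -13), 2))), 2273245), Pow(Add(-1500766, Mul(Pow(Add(-798, -1382), -1), Add(Rational(-449, 3), -1382))), -1)) = Mul(Add(Add(1593, Mul(-381, Pow(-7, 2))), 2273245), Pow(Add(-1500766, Mul(Pow(-2180, -1), Rational(-4595, 3))), -1)) = Mul(Add(Add(1593, Mul(-381, 49)), 2273245), Pow(Add(-1500766, Mul(Rational(-1, 2180), Rational(-4595, 3))), -1)) = Mul(Add(Add(1593, -18669), 2273245), Pow(Add(-1500766, Rational(919, 1308)), -1)) = Mul(Add(-17076, 2273245), Pow(Rational(-1963001009, 1308), -1)) = Mul(2256169, Rational(-1308, 1963001009)) = Rational(-2951069052, 1963001009)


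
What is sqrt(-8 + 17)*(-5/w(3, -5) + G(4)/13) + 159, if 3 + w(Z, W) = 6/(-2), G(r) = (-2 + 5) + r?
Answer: 4241/26 ≈ 163.12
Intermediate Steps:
G(r) = 3 + r
w(Z, W) = -6 (w(Z, W) = -3 + 6/(-2) = -3 + 6*(-1/2) = -3 - 3 = -6)
sqrt(-8 + 17)*(-5/w(3, -5) + G(4)/13) + 159 = sqrt(-8 + 17)*(-5/(-6) + (3 + 4)/13) + 159 = sqrt(9)*(-5*(-1/6) + 7*(1/13)) + 159 = 3*(5/6 + 7/13) + 159 = 3*(107/78) + 159 = 107/26 + 159 = 4241/26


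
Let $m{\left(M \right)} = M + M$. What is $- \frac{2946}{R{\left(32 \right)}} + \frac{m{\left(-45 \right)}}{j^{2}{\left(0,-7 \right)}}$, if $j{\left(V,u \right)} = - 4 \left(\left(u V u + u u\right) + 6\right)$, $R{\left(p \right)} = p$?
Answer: $- \frac{891183}{9680} \approx -92.064$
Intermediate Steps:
$j{\left(V,u \right)} = -24 - 4 u^{2} - 4 V u^{2}$ ($j{\left(V,u \right)} = - 4 \left(\left(V u u + u^{2}\right) + 6\right) = - 4 \left(\left(V u^{2} + u^{2}\right) + 6\right) = - 4 \left(\left(u^{2} + V u^{2}\right) + 6\right) = - 4 \left(6 + u^{2} + V u^{2}\right) = -24 - 4 u^{2} - 4 V u^{2}$)
$m{\left(M \right)} = 2 M$
$- \frac{2946}{R{\left(32 \right)}} + \frac{m{\left(-45 \right)}}{j^{2}{\left(0,-7 \right)}} = - \frac{2946}{32} + \frac{2 \left(-45\right)}{\left(-24 - 4 \left(-7\right)^{2} - 0 \left(-7\right)^{2}\right)^{2}} = \left(-2946\right) \frac{1}{32} - \frac{90}{\left(-24 - 196 - 0 \cdot 49\right)^{2}} = - \frac{1473}{16} - \frac{90}{\left(-24 - 196 + 0\right)^{2}} = - \frac{1473}{16} - \frac{90}{\left(-220\right)^{2}} = - \frac{1473}{16} - \frac{90}{48400} = - \frac{1473}{16} - \frac{9}{4840} = - \frac{891183}{9680}$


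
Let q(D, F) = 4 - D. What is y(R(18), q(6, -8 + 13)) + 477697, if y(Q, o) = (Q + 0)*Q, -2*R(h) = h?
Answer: 477778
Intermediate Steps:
R(h) = -h/2
y(Q, o) = Q**2 (y(Q, o) = Q*Q = Q**2)
y(R(18), q(6, -8 + 13)) + 477697 = (-1/2*18)**2 + 477697 = (-9)**2 + 477697 = 81 + 477697 = 477778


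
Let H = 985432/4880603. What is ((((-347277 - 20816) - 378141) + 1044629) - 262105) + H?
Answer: 25302581186/697229 ≈ 36290.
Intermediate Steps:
H = 140776/697229 (H = 985432*(1/4880603) = 140776/697229 ≈ 0.20191)
((((-347277 - 20816) - 378141) + 1044629) - 262105) + H = ((((-347277 - 20816) - 378141) + 1044629) - 262105) + 140776/697229 = (((-368093 - 378141) + 1044629) - 262105) + 140776/697229 = ((-746234 + 1044629) - 262105) + 140776/697229 = (298395 - 262105) + 140776/697229 = 36290 + 140776/697229 = 25302581186/697229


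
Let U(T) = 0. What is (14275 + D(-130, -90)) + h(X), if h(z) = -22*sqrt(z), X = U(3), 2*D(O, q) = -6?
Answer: 14272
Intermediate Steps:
D(O, q) = -3 (D(O, q) = (1/2)*(-6) = -3)
X = 0
(14275 + D(-130, -90)) + h(X) = (14275 - 3) - 22*sqrt(0) = 14272 - 22*0 = 14272 + 0 = 14272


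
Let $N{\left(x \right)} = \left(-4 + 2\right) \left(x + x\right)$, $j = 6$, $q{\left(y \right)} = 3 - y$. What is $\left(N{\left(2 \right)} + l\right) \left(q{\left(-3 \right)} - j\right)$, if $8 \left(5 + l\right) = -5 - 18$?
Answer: $0$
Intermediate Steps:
$N{\left(x \right)} = - 4 x$ ($N{\left(x \right)} = - 2 \cdot 2 x = - 4 x$)
$l = - \frac{63}{8}$ ($l = -5 + \frac{-5 - 18}{8} = -5 + \frac{1}{8} \left(-23\right) = -5 - \frac{23}{8} = - \frac{63}{8} \approx -7.875$)
$\left(N{\left(2 \right)} + l\right) \left(q{\left(-3 \right)} - j\right) = \left(\left(-4\right) 2 - \frac{63}{8}\right) \left(\left(3 - -3\right) - 6\right) = \left(-8 - \frac{63}{8}\right) \left(\left(3 + 3\right) - 6\right) = - \frac{127 \left(6 - 6\right)}{8} = \left(- \frac{127}{8}\right) 0 = 0$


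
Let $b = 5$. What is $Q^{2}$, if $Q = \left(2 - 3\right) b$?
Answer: $25$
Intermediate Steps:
$Q = -5$ ($Q = \left(2 - 3\right) 5 = \left(-1\right) 5 = -5$)
$Q^{2} = \left(-5\right)^{2} = 25$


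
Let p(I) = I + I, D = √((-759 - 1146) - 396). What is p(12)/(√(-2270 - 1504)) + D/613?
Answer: I*(-2452*√3774 + 629*√2301)/385577 ≈ -0.31242*I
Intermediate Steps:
D = I*√2301 (D = √(-1905 - 396) = √(-2301) = I*√2301 ≈ 47.969*I)
p(I) = 2*I
p(12)/(√(-2270 - 1504)) + D/613 = (2*12)/(√(-2270 - 1504)) + (I*√2301)/613 = 24/(√(-3774)) + (I*√2301)*(1/613) = 24/((I*√3774)) + I*√2301/613 = 24*(-I*√3774/3774) + I*√2301/613 = -4*I*√3774/629 + I*√2301/613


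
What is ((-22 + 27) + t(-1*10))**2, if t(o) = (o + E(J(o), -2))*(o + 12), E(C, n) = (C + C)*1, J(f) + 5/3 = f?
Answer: 34225/9 ≈ 3802.8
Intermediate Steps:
J(f) = -5/3 + f
E(C, n) = 2*C (E(C, n) = (2*C)*1 = 2*C)
t(o) = (12 + o)*(-10/3 + 3*o) (t(o) = (o + 2*(-5/3 + o))*(o + 12) = (o + (-10/3 + 2*o))*(12 + o) = (-10/3 + 3*o)*(12 + o) = (12 + o)*(-10/3 + 3*o))
((-22 + 27) + t(-1*10))**2 = ((-22 + 27) + (-40 + 3*(-1*10)**2 + 98*(-1*10)/3))**2 = (5 + (-40 + 3*(-10)**2 + (98/3)*(-10)))**2 = (5 + (-40 + 3*100 - 980/3))**2 = (5 + (-40 + 300 - 980/3))**2 = (5 - 200/3)**2 = (-185/3)**2 = 34225/9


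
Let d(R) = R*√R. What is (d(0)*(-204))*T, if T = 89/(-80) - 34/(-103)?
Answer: 0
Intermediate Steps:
T = -6447/8240 (T = 89*(-1/80) - 34*(-1/103) = -89/80 + 34/103 = -6447/8240 ≈ -0.78240)
d(R) = R^(3/2)
(d(0)*(-204))*T = (0^(3/2)*(-204))*(-6447/8240) = (0*(-204))*(-6447/8240) = 0*(-6447/8240) = 0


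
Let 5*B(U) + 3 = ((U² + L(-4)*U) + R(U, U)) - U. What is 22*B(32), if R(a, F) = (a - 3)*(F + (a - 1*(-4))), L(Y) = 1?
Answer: 65846/5 ≈ 13169.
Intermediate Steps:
R(a, F) = (-3 + a)*(4 + F + a) (R(a, F) = (-3 + a)*(F + (a + 4)) = (-3 + a)*(F + (4 + a)) = (-3 + a)*(4 + F + a))
B(U) = -3 - 2*U/5 + 3*U²/5 (B(U) = -⅗ + (((U² + 1*U) + (-12 + U + U² - 3*U + U*U)) - U)/5 = -⅗ + (((U² + U) + (-12 + U + U² - 3*U + U²)) - U)/5 = -⅗ + (((U + U²) + (-12 - 2*U + 2*U²)) - U)/5 = -⅗ + ((-12 - U + 3*U²) - U)/5 = -⅗ + (-12 - 2*U + 3*U²)/5 = -⅗ + (-12/5 - 2*U/5 + 3*U²/5) = -3 - 2*U/5 + 3*U²/5)
22*B(32) = 22*(-3 - ⅖*32 + (⅗)*32²) = 22*(-3 - 64/5 + (⅗)*1024) = 22*(-3 - 64/5 + 3072/5) = 22*(2993/5) = 65846/5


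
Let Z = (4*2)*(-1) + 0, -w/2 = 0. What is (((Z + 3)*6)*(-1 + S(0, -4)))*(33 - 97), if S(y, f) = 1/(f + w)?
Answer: -2400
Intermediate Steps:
w = 0 (w = -2*0 = 0)
S(y, f) = 1/f (S(y, f) = 1/(f + 0) = 1/f)
Z = -8 (Z = 8*(-1) + 0 = -8 + 0 = -8)
(((Z + 3)*6)*(-1 + S(0, -4)))*(33 - 97) = (((-8 + 3)*6)*(-1 + 1/(-4)))*(33 - 97) = ((-5*6)*(-1 - ¼))*(-64) = -30*(-5/4)*(-64) = (75/2)*(-64) = -2400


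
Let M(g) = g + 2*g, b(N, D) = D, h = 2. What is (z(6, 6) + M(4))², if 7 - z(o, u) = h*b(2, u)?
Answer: 49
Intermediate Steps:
z(o, u) = 7 - 2*u
M(g) = 3*g
(z(6, 6) + M(4))² = ((7 - 2*6) + 3*4)² = ((7 - 12) + 12)² = (-5 + 12)² = 7² = 49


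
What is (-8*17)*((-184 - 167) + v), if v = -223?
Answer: 78064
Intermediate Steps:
(-8*17)*((-184 - 167) + v) = (-8*17)*((-184 - 167) - 223) = -136*(-351 - 223) = -136*(-574) = 78064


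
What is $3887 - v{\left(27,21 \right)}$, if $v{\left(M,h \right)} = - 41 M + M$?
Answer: $4967$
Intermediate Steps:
$v{\left(M,h \right)} = - 40 M$
$3887 - v{\left(27,21 \right)} = 3887 - \left(-40\right) 27 = 3887 - -1080 = 3887 + 1080 = 4967$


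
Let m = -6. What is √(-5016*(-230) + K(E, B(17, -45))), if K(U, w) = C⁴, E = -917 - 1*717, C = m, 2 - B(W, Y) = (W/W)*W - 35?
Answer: 4*√72186 ≈ 1074.7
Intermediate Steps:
B(W, Y) = 37 - W (B(W, Y) = 2 - ((W/W)*W - 35) = 2 - (1*W - 35) = 2 - (W - 35) = 2 - (-35 + W) = 2 + (35 - W) = 37 - W)
C = -6
E = -1634 (E = -917 - 717 = -1634)
K(U, w) = 1296 (K(U, w) = (-6)⁴ = 1296)
√(-5016*(-230) + K(E, B(17, -45))) = √(-5016*(-230) + 1296) = √(1153680 + 1296) = √1154976 = 4*√72186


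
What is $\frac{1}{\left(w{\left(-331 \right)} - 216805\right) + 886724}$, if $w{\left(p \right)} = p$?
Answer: $\frac{1}{669588} \approx 1.4935 \cdot 10^{-6}$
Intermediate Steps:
$\frac{1}{\left(w{\left(-331 \right)} - 216805\right) + 886724} = \frac{1}{\left(-331 - 216805\right) + 886724} = \frac{1}{-217136 + 886724} = \frac{1}{669588}$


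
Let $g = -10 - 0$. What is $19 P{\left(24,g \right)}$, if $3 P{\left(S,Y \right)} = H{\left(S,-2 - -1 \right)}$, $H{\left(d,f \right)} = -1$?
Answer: $- \frac{19}{3} \approx -6.3333$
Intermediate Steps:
$g = -10$ ($g = -10 + 0 = -10$)
$P{\left(S,Y \right)} = - \frac{1}{3}$ ($P{\left(S,Y \right)} = \frac{1}{3} \left(-1\right) = - \frac{1}{3}$)
$19 P{\left(24,g \right)} = 19 \left(- \frac{1}{3}\right) = - \frac{19}{3}$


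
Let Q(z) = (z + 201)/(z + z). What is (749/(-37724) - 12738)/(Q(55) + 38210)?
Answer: -26429098355/79283700872 ≈ -0.33335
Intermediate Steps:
Q(z) = (201 + z)/(2*z) (Q(z) = (201 + z)/((2*z)) = (201 + z)*(1/(2*z)) = (201 + z)/(2*z))
(749/(-37724) - 12738)/(Q(55) + 38210) = (749/(-37724) - 12738)/((1/2)*(201 + 55)/55 + 38210) = (749*(-1/37724) - 12738)/((1/2)*(1/55)*256 + 38210) = (-749/37724 - 12738)/(128/55 + 38210) = -480529061/(37724*2101678/55) = -480529061/37724*55/2101678 = -26429098355/79283700872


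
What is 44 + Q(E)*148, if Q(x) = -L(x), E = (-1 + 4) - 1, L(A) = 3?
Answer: -400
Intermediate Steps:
E = 2 (E = 3 - 1 = 2)
Q(x) = -3 (Q(x) = -1*3 = -3)
44 + Q(E)*148 = 44 - 3*148 = 44 - 444 = -400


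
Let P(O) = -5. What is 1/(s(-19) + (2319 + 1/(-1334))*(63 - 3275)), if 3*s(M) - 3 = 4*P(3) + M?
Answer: -667/4968241274 ≈ -1.3425e-7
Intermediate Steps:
s(M) = -17/3 + M/3 (s(M) = 1 + (4*(-5) + M)/3 = 1 + (-20 + M)/3 = 1 + (-20/3 + M/3) = -17/3 + M/3)
1/(s(-19) + (2319 + 1/(-1334))*(63 - 3275)) = 1/((-17/3 + (⅓)*(-19)) + (2319 + 1/(-1334))*(63 - 3275)) = 1/((-17/3 - 19/3) + (2319 - 1/1334)*(-3212)) = 1/(-12 + (3093545/1334)*(-3212)) = 1/(-12 - 4968233270/667) = 1/(-4968241274/667) = -667/4968241274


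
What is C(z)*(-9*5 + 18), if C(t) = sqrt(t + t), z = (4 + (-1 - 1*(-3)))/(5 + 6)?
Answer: -54*sqrt(33)/11 ≈ -28.201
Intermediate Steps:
z = 6/11 (z = (4 + (-1 + 3))/11 = (4 + 2)*(1/11) = 6*(1/11) = 6/11 ≈ 0.54545)
C(t) = sqrt(2)*sqrt(t) (C(t) = sqrt(2*t) = sqrt(2)*sqrt(t))
C(z)*(-9*5 + 18) = (sqrt(2)*sqrt(6/11))*(-9*5 + 18) = (sqrt(2)*(sqrt(66)/11))*(-45 + 18) = (2*sqrt(33)/11)*(-27) = -54*sqrt(33)/11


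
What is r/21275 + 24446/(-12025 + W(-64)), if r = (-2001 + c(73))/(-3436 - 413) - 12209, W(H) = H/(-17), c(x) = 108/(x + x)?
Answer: -1061760036322888/407208752776225 ≈ -2.6074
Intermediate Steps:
c(x) = 54/x (c(x) = 108/((2*x)) = 108*(1/(2*x)) = 54/x)
W(H) = -H/17 (W(H) = H*(-1/17) = -H/17)
r = -1143434058/93659 (r = (-2001 + 54/73)/(-3436 - 413) - 12209 = (-2001 + 54*(1/73))/(-3849) - 12209 = (-2001 + 54/73)*(-1/3849) - 12209 = -146019/73*(-1/3849) - 12209 = 48673/93659 - 12209 = -1143434058/93659 ≈ -12208.)
r/21275 + 24446/(-12025 + W(-64)) = -1143434058/93659/21275 + 24446/(-12025 - 1/17*(-64)) = -1143434058/93659*1/21275 + 24446/(-12025 + 64/17) = -1143434058/1992595225 + 24446/(-204361/17) = -1143434058/1992595225 + 24446*(-17/204361) = -1143434058/1992595225 - 415582/204361 = -1061760036322888/407208752776225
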